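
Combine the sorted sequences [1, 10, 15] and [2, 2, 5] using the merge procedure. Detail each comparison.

Merging process:

Compare 1 vs 2: take 1 from left. Merged: [1]
Compare 10 vs 2: take 2 from right. Merged: [1, 2]
Compare 10 vs 2: take 2 from right. Merged: [1, 2, 2]
Compare 10 vs 5: take 5 from right. Merged: [1, 2, 2, 5]
Append remaining from left: [10, 15]. Merged: [1, 2, 2, 5, 10, 15]

Final merged array: [1, 2, 2, 5, 10, 15]
Total comparisons: 4

The merged array is [1, 2, 2, 5, 10, 15], requiring 4 comparisons. The merge step runs in O(n) time where n is the total number of elements.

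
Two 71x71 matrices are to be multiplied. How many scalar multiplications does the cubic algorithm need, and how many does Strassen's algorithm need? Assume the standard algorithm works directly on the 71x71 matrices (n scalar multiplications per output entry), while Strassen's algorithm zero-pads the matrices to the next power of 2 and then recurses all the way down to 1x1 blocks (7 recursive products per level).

Matrix multiplication for 71x71 matrices:

Strassen's algorithm requires power-of-2 dimensions. Pad 71x71 to 128x128 (next power of 2).

Standard algorithm: 71^3 = 357911 multiplications
Strassen's algorithm: 7^(log2(128)) = 7^7 = 823543 multiplications
Difference: 357911 - 823543 = -465632 (Strassen uses MORE here due to padding overhead — for small or just-over-power-of-2 n, padding can outweigh the per-level savings)

Standard: 357911 multiplications (71^3). Strassen: 823543 multiplications (7^7, after padding to 128x128). Strassen reduces 8 recursive multiplications to 7 at each level.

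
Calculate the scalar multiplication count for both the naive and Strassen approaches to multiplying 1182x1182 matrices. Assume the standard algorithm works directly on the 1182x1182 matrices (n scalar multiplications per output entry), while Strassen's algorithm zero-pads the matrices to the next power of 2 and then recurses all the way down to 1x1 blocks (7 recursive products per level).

Matrix multiplication for 1182x1182 matrices:

Strassen's algorithm requires power-of-2 dimensions. Pad 1182x1182 to 2048x2048 (next power of 2).

Standard algorithm: 1182^3 = 1651400568 multiplications
Strassen's algorithm: 7^(log2(2048)) = 7^11 = 1977326743 multiplications
Difference: 1651400568 - 1977326743 = -325926175 (Strassen uses MORE here due to padding overhead — for small or just-over-power-of-2 n, padding can outweigh the per-level savings)

Standard: 1651400568 multiplications (1182^3). Strassen: 1977326743 multiplications (7^11, after padding to 2048x2048). Strassen reduces 8 recursive multiplications to 7 at each level.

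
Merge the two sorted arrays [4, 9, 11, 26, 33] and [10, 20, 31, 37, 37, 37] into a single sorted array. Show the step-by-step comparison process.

Merging process:

Compare 4 vs 10: take 4 from left. Merged: [4]
Compare 9 vs 10: take 9 from left. Merged: [4, 9]
Compare 11 vs 10: take 10 from right. Merged: [4, 9, 10]
Compare 11 vs 20: take 11 from left. Merged: [4, 9, 10, 11]
Compare 26 vs 20: take 20 from right. Merged: [4, 9, 10, 11, 20]
Compare 26 vs 31: take 26 from left. Merged: [4, 9, 10, 11, 20, 26]
Compare 33 vs 31: take 31 from right. Merged: [4, 9, 10, 11, 20, 26, 31]
Compare 33 vs 37: take 33 from left. Merged: [4, 9, 10, 11, 20, 26, 31, 33]
Append remaining from right: [37, 37, 37]. Merged: [4, 9, 10, 11, 20, 26, 31, 33, 37, 37, 37]

Final merged array: [4, 9, 10, 11, 20, 26, 31, 33, 37, 37, 37]
Total comparisons: 8

The merged array is [4, 9, 10, 11, 20, 26, 31, 33, 37, 37, 37], requiring 8 comparisons. The merge step runs in O(n) time where n is the total number of elements.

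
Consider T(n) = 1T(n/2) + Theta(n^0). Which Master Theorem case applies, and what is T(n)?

Master Theorem for T(n) = 1T(n/2) + O(n^0):

a = 1, b = 2, c = 0
log_b(a) = log_2(1) = 0.0000

Case 2: c = 0 = log_2(1) = 0.0000
T(n) = O(n^0 log n) = O(log n)

For T(n) = 1T(n/2) + O(n^0): log_2(1) = 0.0000. This is Case 2 of the Master Theorem (c = log_b(a), equal work at all levels), giving O(log n).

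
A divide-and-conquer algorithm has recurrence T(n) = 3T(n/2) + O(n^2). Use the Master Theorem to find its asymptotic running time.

Master Theorem for T(n) = 3T(n/2) + O(n^2):

a = 3, b = 2, c = 2
log_b(a) = log_2(3) = 1.5850

Case 3: c = 2 > log_2(3) = 1.5850
T(n) = O(n^2) = O(n^2)

For T(n) = 3T(n/2) + O(n^2): log_2(3) = 1.5850. This is Case 3 of the Master Theorem (c > log_b(a), work dominated by root), giving O(n^2).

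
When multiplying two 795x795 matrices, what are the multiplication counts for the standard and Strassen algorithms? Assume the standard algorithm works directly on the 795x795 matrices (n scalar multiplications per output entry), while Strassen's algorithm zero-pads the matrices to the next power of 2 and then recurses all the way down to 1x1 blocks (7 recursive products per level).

Matrix multiplication for 795x795 matrices:

Strassen's algorithm requires power-of-2 dimensions. Pad 795x795 to 1024x1024 (next power of 2).

Standard algorithm: 795^3 = 502459875 multiplications
Strassen's algorithm: 7^(log2(1024)) = 7^10 = 282475249 multiplications
Savings: 502459875 - 282475249 = 219984626 multiplications

Standard: 502459875 multiplications (795^3). Strassen: 282475249 multiplications (7^10, after padding to 1024x1024). Strassen reduces 8 recursive multiplications to 7 at each level.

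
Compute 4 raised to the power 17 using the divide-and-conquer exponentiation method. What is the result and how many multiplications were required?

Computing 4^17 by squaring (build up from 4^1; each line after the first costs one multiplication):

4^1 = 4
4^2 = (4^1)^2 = 4^2 = 16
4^4 = (4^2)^2 = 16^2 = 256
4^8 = (4^4)^2 = 256^2 = 65536
4^16 = (4^8)^2 = 65536^2 = 4294967296
4^17 = 4 * 4^16 = 4 * 4294967296 = 17179869184

Result: 17179869184
Multiplications needed: 5 (5 lines after 4^1)

4^17 = 17179869184. Using exponentiation by squaring, this requires 5 multiplications. The key idea: if the exponent is even, square the half-power; if odd, multiply by the base once.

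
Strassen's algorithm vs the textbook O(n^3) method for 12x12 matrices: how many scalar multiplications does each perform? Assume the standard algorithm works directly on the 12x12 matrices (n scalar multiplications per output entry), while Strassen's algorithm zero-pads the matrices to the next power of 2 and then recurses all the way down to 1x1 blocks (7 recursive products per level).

Matrix multiplication for 12x12 matrices:

Strassen's algorithm requires power-of-2 dimensions. Pad 12x12 to 16x16 (next power of 2).

Standard algorithm: 12^3 = 1728 multiplications
Strassen's algorithm: 7^(log2(16)) = 7^4 = 2401 multiplications
Difference: 1728 - 2401 = -673 (Strassen uses MORE here due to padding overhead — for small or just-over-power-of-2 n, padding can outweigh the per-level savings)

Standard: 1728 multiplications (12^3). Strassen: 2401 multiplications (7^4, after padding to 16x16). Strassen reduces 8 recursive multiplications to 7 at each level.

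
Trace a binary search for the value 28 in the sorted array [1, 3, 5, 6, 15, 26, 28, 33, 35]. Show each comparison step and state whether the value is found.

Binary search for 28 in [1, 3, 5, 6, 15, 26, 28, 33, 35]:

lo=0, hi=8, mid=4, arr[mid]=15 -> 15 < 28, search right half
lo=5, hi=8, mid=6, arr[mid]=28 -> Found target at index 6!

Binary search finds 28 at index 6 after 2 comparisons. The search repeatedly halves the search space by comparing with the middle element.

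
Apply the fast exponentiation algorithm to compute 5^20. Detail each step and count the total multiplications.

Computing 5^20 by squaring (build up from 5^1; each line after the first costs one multiplication):

5^1 = 5
5^2 = (5^1)^2 = 5^2 = 25
5^4 = (5^2)^2 = 25^2 = 625
5^5 = 5 * 5^4 = 5 * 625 = 3125
5^10 = (5^5)^2 = 3125^2 = 9765625
5^20 = (5^10)^2 = 9765625^2 = 95367431640625

Result: 95367431640625
Multiplications needed: 5 (5 lines after 5^1)

5^20 = 95367431640625. Using exponentiation by squaring, this requires 5 multiplications. The key idea: if the exponent is even, square the half-power; if odd, multiply by the base once.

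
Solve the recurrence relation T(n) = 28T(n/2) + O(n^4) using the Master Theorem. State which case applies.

Master Theorem for T(n) = 28T(n/2) + O(n^4):

a = 28, b = 2, c = 4
log_b(a) = log_2(28) = 4.8074

Case 1: c = 4 < log_2(28) = 4.8074
T(n) = O(n^(log_2 28))

For T(n) = 28T(n/2) + O(n^4): log_2(28) = 4.8074. This is Case 1 of the Master Theorem (c < log_b(a), work dominated by leaves), giving O(n^(log_2 28)).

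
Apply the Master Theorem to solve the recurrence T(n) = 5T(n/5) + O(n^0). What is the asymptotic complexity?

Master Theorem for T(n) = 5T(n/5) + O(n^0):

a = 5, b = 5, c = 0
log_b(a) = log_5(5) = 1.0000

Case 1: c = 0 < log_5(5) = 1.0000
T(n) = O(n^(log_5 5)) = O(n)

For T(n) = 5T(n/5) + O(n^0): log_5(5) = 1.0000. This is Case 1 of the Master Theorem (c < log_b(a), work dominated by leaves), giving O(n).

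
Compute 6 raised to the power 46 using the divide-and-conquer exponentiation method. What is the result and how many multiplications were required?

Computing 6^46 by squaring (build up from 6^1; each line after the first costs one multiplication):

6^1 = 6
6^2 = (6^1)^2 = 6^2 = 36
6^4 = (6^2)^2 = 36^2 = 1296
6^5 = 6 * 6^4 = 6 * 1296 = 7776
6^10 = (6^5)^2 = 7776^2 = 60466176
6^11 = 6 * 6^10 = 6 * 60466176 = 362797056
6^22 = (6^11)^2 = 362797056^2 = 131621703842267136
6^23 = 6 * 6^22 = 6 * 131621703842267136 = 789730223053602816
6^46 = (6^23)^2 = 789730223053602816^2 = 623673825204293256669089197883129856

Result: 623673825204293256669089197883129856
Multiplications needed: 8 (8 lines after 6^1)

6^46 = 623673825204293256669089197883129856. Using exponentiation by squaring, this requires 8 multiplications. The key idea: if the exponent is even, square the half-power; if odd, multiply by the base once.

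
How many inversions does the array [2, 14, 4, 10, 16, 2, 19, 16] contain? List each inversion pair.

Finding inversions in [2, 14, 4, 10, 16, 2, 19, 16]:

(1, 2): arr[1]=14 > arr[2]=4
(1, 3): arr[1]=14 > arr[3]=10
(1, 5): arr[1]=14 > arr[5]=2
(2, 5): arr[2]=4 > arr[5]=2
(3, 5): arr[3]=10 > arr[5]=2
(4, 5): arr[4]=16 > arr[5]=2
(6, 7): arr[6]=19 > arr[7]=16

Total inversions: 7

The array has 7 inversion(s): (1,2), (1,3), (1,5), (2,5), (3,5), (4,5), (6,7). Each pair (i,j) satisfies i < j and arr[i] > arr[j].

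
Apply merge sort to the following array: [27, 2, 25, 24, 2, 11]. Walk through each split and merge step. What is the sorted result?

Merge sort trace:

Split: [27, 2, 25, 24, 2, 11] -> [27, 2, 25] and [24, 2, 11]
  Split: [27, 2, 25] -> [27] and [2, 25]
    Split: [2, 25] -> [2] and [25]
    Merge: [2] + [25] -> [2, 25]
  Merge: [27] + [2, 25] -> [2, 25, 27]
  Split: [24, 2, 11] -> [24] and [2, 11]
    Split: [2, 11] -> [2] and [11]
    Merge: [2] + [11] -> [2, 11]
  Merge: [24] + [2, 11] -> [2, 11, 24]
Merge: [2, 25, 27] + [2, 11, 24] -> [2, 2, 11, 24, 25, 27]

Final sorted array: [2, 2, 11, 24, 25, 27]

The merge sort proceeds by recursively splitting the array and merging sorted halves.
After all merges, the sorted array is [2, 2, 11, 24, 25, 27].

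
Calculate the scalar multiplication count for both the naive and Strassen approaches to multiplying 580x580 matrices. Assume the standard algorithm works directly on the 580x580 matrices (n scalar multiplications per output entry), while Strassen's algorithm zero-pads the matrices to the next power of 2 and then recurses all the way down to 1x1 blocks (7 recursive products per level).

Matrix multiplication for 580x580 matrices:

Strassen's algorithm requires power-of-2 dimensions. Pad 580x580 to 1024x1024 (next power of 2).

Standard algorithm: 580^3 = 195112000 multiplications
Strassen's algorithm: 7^(log2(1024)) = 7^10 = 282475249 multiplications
Difference: 195112000 - 282475249 = -87363249 (Strassen uses MORE here due to padding overhead — for small or just-over-power-of-2 n, padding can outweigh the per-level savings)

Standard: 195112000 multiplications (580^3). Strassen: 282475249 multiplications (7^10, after padding to 1024x1024). Strassen reduces 8 recursive multiplications to 7 at each level.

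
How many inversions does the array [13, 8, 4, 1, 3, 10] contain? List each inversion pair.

Finding inversions in [13, 8, 4, 1, 3, 10]:

(0, 1): arr[0]=13 > arr[1]=8
(0, 2): arr[0]=13 > arr[2]=4
(0, 3): arr[0]=13 > arr[3]=1
(0, 4): arr[0]=13 > arr[4]=3
(0, 5): arr[0]=13 > arr[5]=10
(1, 2): arr[1]=8 > arr[2]=4
(1, 3): arr[1]=8 > arr[3]=1
(1, 4): arr[1]=8 > arr[4]=3
(2, 3): arr[2]=4 > arr[3]=1
(2, 4): arr[2]=4 > arr[4]=3

Total inversions: 10

The array has 10 inversion(s): (0,1), (0,2), (0,3), (0,4), (0,5), (1,2), (1,3), (1,4), (2,3), (2,4). Each pair (i,j) satisfies i < j and arr[i] > arr[j].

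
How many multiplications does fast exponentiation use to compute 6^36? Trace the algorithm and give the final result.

Computing 6^36 by squaring (build up from 6^1; each line after the first costs one multiplication):

6^1 = 6
6^2 = (6^1)^2 = 6^2 = 36
6^4 = (6^2)^2 = 36^2 = 1296
6^8 = (6^4)^2 = 1296^2 = 1679616
6^9 = 6 * 6^8 = 6 * 1679616 = 10077696
6^18 = (6^9)^2 = 10077696^2 = 101559956668416
6^36 = (6^18)^2 = 101559956668416^2 = 10314424798490535546171949056

Result: 10314424798490535546171949056
Multiplications needed: 6 (6 lines after 6^1)

6^36 = 10314424798490535546171949056. Using exponentiation by squaring, this requires 6 multiplications. The key idea: if the exponent is even, square the half-power; if odd, multiply by the base once.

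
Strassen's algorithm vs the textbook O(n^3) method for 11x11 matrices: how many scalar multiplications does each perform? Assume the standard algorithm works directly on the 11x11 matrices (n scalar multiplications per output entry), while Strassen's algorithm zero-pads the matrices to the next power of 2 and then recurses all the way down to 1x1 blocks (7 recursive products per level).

Matrix multiplication for 11x11 matrices:

Strassen's algorithm requires power-of-2 dimensions. Pad 11x11 to 16x16 (next power of 2).

Standard algorithm: 11^3 = 1331 multiplications
Strassen's algorithm: 7^(log2(16)) = 7^4 = 2401 multiplications
Difference: 1331 - 2401 = -1070 (Strassen uses MORE here due to padding overhead — for small or just-over-power-of-2 n, padding can outweigh the per-level savings)

Standard: 1331 multiplications (11^3). Strassen: 2401 multiplications (7^4, after padding to 16x16). Strassen reduces 8 recursive multiplications to 7 at each level.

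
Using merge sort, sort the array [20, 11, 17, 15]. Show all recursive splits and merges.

Merge sort trace:

Split: [20, 11, 17, 15] -> [20, 11] and [17, 15]
  Split: [20, 11] -> [20] and [11]
  Merge: [20] + [11] -> [11, 20]
  Split: [17, 15] -> [17] and [15]
  Merge: [17] + [15] -> [15, 17]
Merge: [11, 20] + [15, 17] -> [11, 15, 17, 20]

Final sorted array: [11, 15, 17, 20]

The merge sort proceeds by recursively splitting the array and merging sorted halves.
After all merges, the sorted array is [11, 15, 17, 20].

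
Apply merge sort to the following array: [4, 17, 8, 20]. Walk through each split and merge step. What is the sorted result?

Merge sort trace:

Split: [4, 17, 8, 20] -> [4, 17] and [8, 20]
  Split: [4, 17] -> [4] and [17]
  Merge: [4] + [17] -> [4, 17]
  Split: [8, 20] -> [8] and [20]
  Merge: [8] + [20] -> [8, 20]
Merge: [4, 17] + [8, 20] -> [4, 8, 17, 20]

Final sorted array: [4, 8, 17, 20]

The merge sort proceeds by recursively splitting the array and merging sorted halves.
After all merges, the sorted array is [4, 8, 17, 20].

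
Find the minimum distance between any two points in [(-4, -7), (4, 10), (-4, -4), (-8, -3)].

Computing all pairwise distances among 4 points:

d((-4, -7), (4, 10)) = 18.7883
d((-4, -7), (-4, -4)) = 3.0 <-- minimum
d((-4, -7), (-8, -3)) = 5.6569
d((4, 10), (-4, -4)) = 16.1245
d((4, 10), (-8, -3)) = 17.6918
d((-4, -4), (-8, -3)) = 4.1231

Closest pair: (-4, -7) and (-4, -4) with distance 3.0

The closest pair is (-4, -7) and (-4, -4) with Euclidean distance 3.0. For 4 points, brute-force pairwise comparison is shown above. For large n, the divide-and-conquer algorithm (sort by x, recurse on halves, check the dividing strip) achieves O(n log n).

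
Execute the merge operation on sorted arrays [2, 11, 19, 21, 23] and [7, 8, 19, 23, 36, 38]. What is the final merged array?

Merging process:

Compare 2 vs 7: take 2 from left. Merged: [2]
Compare 11 vs 7: take 7 from right. Merged: [2, 7]
Compare 11 vs 8: take 8 from right. Merged: [2, 7, 8]
Compare 11 vs 19: take 11 from left. Merged: [2, 7, 8, 11]
Compare 19 vs 19: take 19 from left. Merged: [2, 7, 8, 11, 19]
Compare 21 vs 19: take 19 from right. Merged: [2, 7, 8, 11, 19, 19]
Compare 21 vs 23: take 21 from left. Merged: [2, 7, 8, 11, 19, 19, 21]
Compare 23 vs 23: take 23 from left. Merged: [2, 7, 8, 11, 19, 19, 21, 23]
Append remaining from right: [23, 36, 38]. Merged: [2, 7, 8, 11, 19, 19, 21, 23, 23, 36, 38]

Final merged array: [2, 7, 8, 11, 19, 19, 21, 23, 23, 36, 38]
Total comparisons: 8

The merged array is [2, 7, 8, 11, 19, 19, 21, 23, 23, 36, 38], requiring 8 comparisons. The merge step runs in O(n) time where n is the total number of elements.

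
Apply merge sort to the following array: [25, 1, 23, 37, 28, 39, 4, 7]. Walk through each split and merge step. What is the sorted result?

Merge sort trace:

Split: [25, 1, 23, 37, 28, 39, 4, 7] -> [25, 1, 23, 37] and [28, 39, 4, 7]
  Split: [25, 1, 23, 37] -> [25, 1] and [23, 37]
    Split: [25, 1] -> [25] and [1]
    Merge: [25] + [1] -> [1, 25]
    Split: [23, 37] -> [23] and [37]
    Merge: [23] + [37] -> [23, 37]
  Merge: [1, 25] + [23, 37] -> [1, 23, 25, 37]
  Split: [28, 39, 4, 7] -> [28, 39] and [4, 7]
    Split: [28, 39] -> [28] and [39]
    Merge: [28] + [39] -> [28, 39]
    Split: [4, 7] -> [4] and [7]
    Merge: [4] + [7] -> [4, 7]
  Merge: [28, 39] + [4, 7] -> [4, 7, 28, 39]
Merge: [1, 23, 25, 37] + [4, 7, 28, 39] -> [1, 4, 7, 23, 25, 28, 37, 39]

Final sorted array: [1, 4, 7, 23, 25, 28, 37, 39]

The merge sort proceeds by recursively splitting the array and merging sorted halves.
After all merges, the sorted array is [1, 4, 7, 23, 25, 28, 37, 39].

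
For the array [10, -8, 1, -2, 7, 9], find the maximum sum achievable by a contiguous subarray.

Using Kadane's algorithm on [10, -8, 1, -2, 7, 9]:

Scanning through the array:
Position 1 (value -8): max_ending_here = 2, max_so_far = 10
Position 2 (value 1): max_ending_here = 3, max_so_far = 10
Position 3 (value -2): max_ending_here = 1, max_so_far = 10
Position 4 (value 7): max_ending_here = 8, max_so_far = 10
Position 5 (value 9): max_ending_here = 17, max_so_far = 17

Maximum subarray: [10, -8, 1, -2, 7, 9]
Maximum sum: 17

The maximum subarray is [10, -8, 1, -2, 7, 9] with sum 17. This subarray runs from index 0 to index 5.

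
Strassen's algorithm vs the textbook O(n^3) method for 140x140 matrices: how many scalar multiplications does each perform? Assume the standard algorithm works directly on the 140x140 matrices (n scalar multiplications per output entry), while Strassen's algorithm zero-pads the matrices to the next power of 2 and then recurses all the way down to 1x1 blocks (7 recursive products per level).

Matrix multiplication for 140x140 matrices:

Strassen's algorithm requires power-of-2 dimensions. Pad 140x140 to 256x256 (next power of 2).

Standard algorithm: 140^3 = 2744000 multiplications
Strassen's algorithm: 7^(log2(256)) = 7^8 = 5764801 multiplications
Difference: 2744000 - 5764801 = -3020801 (Strassen uses MORE here due to padding overhead — for small or just-over-power-of-2 n, padding can outweigh the per-level savings)

Standard: 2744000 multiplications (140^3). Strassen: 5764801 multiplications (7^8, after padding to 256x256). Strassen reduces 8 recursive multiplications to 7 at each level.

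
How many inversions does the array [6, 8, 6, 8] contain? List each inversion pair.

Finding inversions in [6, 8, 6, 8]:

(1, 2): arr[1]=8 > arr[2]=6

Total inversions: 1

The array has 1 inversion(s): (1,2). Each pair (i,j) satisfies i < j and arr[i] > arr[j].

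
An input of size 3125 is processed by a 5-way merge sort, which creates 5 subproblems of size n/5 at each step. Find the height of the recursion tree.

For divide and conquer with division factor 5:

Problem sizes at each level:
Level 0: 3125
Level 1: 625
Level 2: 125
Level 3: 25
Level 4: 5
Level 5: 1

The root is level 0 and the size-1 base case is level 5 (the tree spans levels 0 through 5, i.e. 6 levels counting the root), so the depth is the number of divisions: log_5(3125) = 5

The recursion tree depth is log_5(3125) = 5. At each level, the problem size is divided by 5, so it takes 5 divisions to reduce to a base case of size 1. The algorithm makes 5 recursive calls at each level.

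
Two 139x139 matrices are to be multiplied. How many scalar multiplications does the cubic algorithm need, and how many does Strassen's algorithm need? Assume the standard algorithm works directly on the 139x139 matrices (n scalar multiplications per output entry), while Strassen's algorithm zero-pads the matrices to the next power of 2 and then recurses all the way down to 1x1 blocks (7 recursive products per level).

Matrix multiplication for 139x139 matrices:

Strassen's algorithm requires power-of-2 dimensions. Pad 139x139 to 256x256 (next power of 2).

Standard algorithm: 139^3 = 2685619 multiplications
Strassen's algorithm: 7^(log2(256)) = 7^8 = 5764801 multiplications
Difference: 2685619 - 5764801 = -3079182 (Strassen uses MORE here due to padding overhead — for small or just-over-power-of-2 n, padding can outweigh the per-level savings)

Standard: 2685619 multiplications (139^3). Strassen: 5764801 multiplications (7^8, after padding to 256x256). Strassen reduces 8 recursive multiplications to 7 at each level.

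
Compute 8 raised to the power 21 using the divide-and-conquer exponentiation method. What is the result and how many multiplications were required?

Computing 8^21 by squaring (build up from 8^1; each line after the first costs one multiplication):

8^1 = 8
8^2 = (8^1)^2 = 8^2 = 64
8^4 = (8^2)^2 = 64^2 = 4096
8^5 = 8 * 8^4 = 8 * 4096 = 32768
8^10 = (8^5)^2 = 32768^2 = 1073741824
8^20 = (8^10)^2 = 1073741824^2 = 1152921504606846976
8^21 = 8 * 8^20 = 8 * 1152921504606846976 = 9223372036854775808

Result: 9223372036854775808
Multiplications needed: 6 (6 lines after 8^1)

8^21 = 9223372036854775808. Using exponentiation by squaring, this requires 6 multiplications. The key idea: if the exponent is even, square the half-power; if odd, multiply by the base once.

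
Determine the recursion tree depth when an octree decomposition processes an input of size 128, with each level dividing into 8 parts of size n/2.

For divide and conquer with division factor 2:

Problem sizes at each level:
Level 0: 128
Level 1: 64
Level 2: 32
Level 3: 16
Level 4: 8
Level 5: 4
Level 6: 2
Level 7: 1

The root is level 0 and the size-1 base case is level 7 (the tree spans levels 0 through 7, i.e. 8 levels counting the root), so the depth is the number of divisions: log_2(128) = 7

The recursion tree depth is log_2(128) = 7. At each level, the problem size is divided by 2, so it takes 7 divisions to reduce to a base case of size 1. The algorithm makes 8 recursive calls at each level.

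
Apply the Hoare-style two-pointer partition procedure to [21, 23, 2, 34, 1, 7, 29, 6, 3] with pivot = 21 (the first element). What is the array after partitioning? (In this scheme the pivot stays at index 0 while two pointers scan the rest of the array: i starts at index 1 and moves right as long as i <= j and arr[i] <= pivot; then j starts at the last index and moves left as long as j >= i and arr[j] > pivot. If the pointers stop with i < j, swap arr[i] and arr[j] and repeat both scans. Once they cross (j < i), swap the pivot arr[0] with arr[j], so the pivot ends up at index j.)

Hoare-style two-pointer partition with pivot = 21:

Initial array: [21, 23, 2, 34, 1, 7, 29, 6, 3]

Pointers start at i = 1, j = 8.
i stops at index 1 (arr[1]=23 > 21), j stops at index 8 (arr[8]=3 <= 21): swap arr[1] and arr[8], array becomes [21, 3, 2, 34, 1, 7, 29, 6, 23]
i stops at index 3 (arr[3]=34 > 21), j stops at index 7 (arr[7]=6 <= 21): swap arr[3] and arr[7], array becomes [21, 3, 2, 6, 1, 7, 29, 34, 23]
i ends at 6, j ends at 5: the pointers have crossed (j < i), so scanning stops.

Swap pivot arr[0] with arr[5] to place pivot at position 5: [7, 3, 2, 6, 1, 21, 29, 34, 23]
Pivot position: 5

After partitioning with pivot 21, the array becomes [7, 3, 2, 6, 1, 21, 29, 34, 23]. The pivot is placed at index 5. All elements to the left of the pivot are <= 21, and all elements to the right are > 21.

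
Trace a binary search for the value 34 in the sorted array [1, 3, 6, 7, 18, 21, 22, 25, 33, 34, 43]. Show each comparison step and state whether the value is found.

Binary search for 34 in [1, 3, 6, 7, 18, 21, 22, 25, 33, 34, 43]:

lo=0, hi=10, mid=5, arr[mid]=21 -> 21 < 34, search right half
lo=6, hi=10, mid=8, arr[mid]=33 -> 33 < 34, search right half
lo=9, hi=10, mid=9, arr[mid]=34 -> Found target at index 9!

Binary search finds 34 at index 9 after 3 comparisons. The search repeatedly halves the search space by comparing with the middle element.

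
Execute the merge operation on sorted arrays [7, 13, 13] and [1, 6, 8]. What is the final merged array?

Merging process:

Compare 7 vs 1: take 1 from right. Merged: [1]
Compare 7 vs 6: take 6 from right. Merged: [1, 6]
Compare 7 vs 8: take 7 from left. Merged: [1, 6, 7]
Compare 13 vs 8: take 8 from right. Merged: [1, 6, 7, 8]
Append remaining from left: [13, 13]. Merged: [1, 6, 7, 8, 13, 13]

Final merged array: [1, 6, 7, 8, 13, 13]
Total comparisons: 4

The merged array is [1, 6, 7, 8, 13, 13], requiring 4 comparisons. The merge step runs in O(n) time where n is the total number of elements.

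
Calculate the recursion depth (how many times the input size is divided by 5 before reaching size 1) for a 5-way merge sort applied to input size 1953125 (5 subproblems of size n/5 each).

For divide and conquer with division factor 5:

Problem sizes at each level:
Level 0: 1953125
Level 1: 390625
Level 2: 78125
Level 3: 15625
Level 4: 3125
Level 5: 625
Level 6: 125
Level 7: 25
Level 8: 5
Level 9: 1

The root is level 0 and the size-1 base case is level 9 (the tree spans levels 0 through 9, i.e. 10 levels counting the root), so the depth is the number of divisions: log_5(1953125) = 9

The recursion tree depth is log_5(1953125) = 9. At each level, the problem size is divided by 5, so it takes 9 divisions to reduce to a base case of size 1. The algorithm makes 5 recursive calls at each level.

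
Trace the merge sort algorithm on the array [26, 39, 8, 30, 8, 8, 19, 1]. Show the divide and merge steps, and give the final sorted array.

Merge sort trace:

Split: [26, 39, 8, 30, 8, 8, 19, 1] -> [26, 39, 8, 30] and [8, 8, 19, 1]
  Split: [26, 39, 8, 30] -> [26, 39] and [8, 30]
    Split: [26, 39] -> [26] and [39]
    Merge: [26] + [39] -> [26, 39]
    Split: [8, 30] -> [8] and [30]
    Merge: [8] + [30] -> [8, 30]
  Merge: [26, 39] + [8, 30] -> [8, 26, 30, 39]
  Split: [8, 8, 19, 1] -> [8, 8] and [19, 1]
    Split: [8, 8] -> [8] and [8]
    Merge: [8] + [8] -> [8, 8]
    Split: [19, 1] -> [19] and [1]
    Merge: [19] + [1] -> [1, 19]
  Merge: [8, 8] + [1, 19] -> [1, 8, 8, 19]
Merge: [8, 26, 30, 39] + [1, 8, 8, 19] -> [1, 8, 8, 8, 19, 26, 30, 39]

Final sorted array: [1, 8, 8, 8, 19, 26, 30, 39]

The merge sort proceeds by recursively splitting the array and merging sorted halves.
After all merges, the sorted array is [1, 8, 8, 8, 19, 26, 30, 39].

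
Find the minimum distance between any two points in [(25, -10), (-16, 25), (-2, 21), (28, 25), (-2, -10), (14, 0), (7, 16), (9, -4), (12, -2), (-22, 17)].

Computing all pairwise distances among 10 points:

d((25, -10), (-16, 25)) = 53.9073
d((25, -10), (-2, 21)) = 41.1096
d((25, -10), (28, 25)) = 35.1283
d((25, -10), (-2, -10)) = 27.0
d((25, -10), (14, 0)) = 14.8661
d((25, -10), (7, 16)) = 31.6228
d((25, -10), (9, -4)) = 17.088
d((25, -10), (12, -2)) = 15.2643
d((25, -10), (-22, 17)) = 54.2033
d((-16, 25), (-2, 21)) = 14.5602
d((-16, 25), (28, 25)) = 44.0
d((-16, 25), (-2, -10)) = 37.6962
d((-16, 25), (14, 0)) = 39.0512
d((-16, 25), (7, 16)) = 24.6982
d((-16, 25), (9, -4)) = 38.2884
d((-16, 25), (12, -2)) = 38.8973
d((-16, 25), (-22, 17)) = 10.0
d((-2, 21), (28, 25)) = 30.2655
d((-2, 21), (-2, -10)) = 31.0
d((-2, 21), (14, 0)) = 26.4008
d((-2, 21), (7, 16)) = 10.2956
d((-2, 21), (9, -4)) = 27.313
d((-2, 21), (12, -2)) = 26.9258
d((-2, 21), (-22, 17)) = 20.3961
d((28, 25), (-2, -10)) = 46.0977
d((28, 25), (14, 0)) = 28.6531
d((28, 25), (7, 16)) = 22.8473
d((28, 25), (9, -4)) = 34.6699
d((28, 25), (12, -2)) = 31.3847
d((28, 25), (-22, 17)) = 50.636
d((-2, -10), (14, 0)) = 18.868
d((-2, -10), (7, 16)) = 27.5136
d((-2, -10), (9, -4)) = 12.53
d((-2, -10), (12, -2)) = 16.1245
d((-2, -10), (-22, 17)) = 33.6006
d((14, 0), (7, 16)) = 17.4642
d((14, 0), (9, -4)) = 6.4031
d((14, 0), (12, -2)) = 2.8284 <-- minimum
d((14, 0), (-22, 17)) = 39.8121
d((7, 16), (9, -4)) = 20.0998
d((7, 16), (12, -2)) = 18.6815
d((7, 16), (-22, 17)) = 29.0172
d((9, -4), (12, -2)) = 3.6056
d((9, -4), (-22, 17)) = 37.4433
d((12, -2), (-22, 17)) = 38.9487

Closest pair: (14, 0) and (12, -2) with distance 2.8284

The closest pair is (14, 0) and (12, -2) with Euclidean distance 2.8284. For 10 points, brute-force pairwise comparison is shown above. For large n, the divide-and-conquer algorithm (sort by x, recurse on halves, check the dividing strip) achieves O(n log n).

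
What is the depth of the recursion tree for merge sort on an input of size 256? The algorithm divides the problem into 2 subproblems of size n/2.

For divide and conquer with division factor 2:

Problem sizes at each level:
Level 0: 256
Level 1: 128
Level 2: 64
Level 3: 32
Level 4: 16
Level 5: 8
Level 6: 4
Level 7: 2
Level 8: 1

The root is level 0 and the size-1 base case is level 8 (the tree spans levels 0 through 8, i.e. 9 levels counting the root), so the depth is the number of divisions: log_2(256) = 8

The recursion tree depth is log_2(256) = 8. At each level, the problem size is divided by 2, so it takes 8 divisions to reduce to a base case of size 1. The algorithm makes 2 recursive calls at each level.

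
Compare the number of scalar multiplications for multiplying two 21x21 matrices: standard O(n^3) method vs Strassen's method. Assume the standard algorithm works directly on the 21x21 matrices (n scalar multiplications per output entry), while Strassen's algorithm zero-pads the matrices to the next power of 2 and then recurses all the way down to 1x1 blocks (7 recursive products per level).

Matrix multiplication for 21x21 matrices:

Strassen's algorithm requires power-of-2 dimensions. Pad 21x21 to 32x32 (next power of 2).

Standard algorithm: 21^3 = 9261 multiplications
Strassen's algorithm: 7^(log2(32)) = 7^5 = 16807 multiplications
Difference: 9261 - 16807 = -7546 (Strassen uses MORE here due to padding overhead — for small or just-over-power-of-2 n, padding can outweigh the per-level savings)

Standard: 9261 multiplications (21^3). Strassen: 16807 multiplications (7^5, after padding to 32x32). Strassen reduces 8 recursive multiplications to 7 at each level.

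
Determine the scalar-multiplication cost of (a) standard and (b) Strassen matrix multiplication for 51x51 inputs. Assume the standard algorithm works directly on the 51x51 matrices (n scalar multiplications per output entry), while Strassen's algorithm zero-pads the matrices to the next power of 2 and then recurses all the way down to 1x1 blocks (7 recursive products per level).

Matrix multiplication for 51x51 matrices:

Strassen's algorithm requires power-of-2 dimensions. Pad 51x51 to 64x64 (next power of 2).

Standard algorithm: 51^3 = 132651 multiplications
Strassen's algorithm: 7^(log2(64)) = 7^6 = 117649 multiplications
Savings: 132651 - 117649 = 15002 multiplications

Standard: 132651 multiplications (51^3). Strassen: 117649 multiplications (7^6, after padding to 64x64). Strassen reduces 8 recursive multiplications to 7 at each level.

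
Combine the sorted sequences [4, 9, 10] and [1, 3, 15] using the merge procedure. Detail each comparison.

Merging process:

Compare 4 vs 1: take 1 from right. Merged: [1]
Compare 4 vs 3: take 3 from right. Merged: [1, 3]
Compare 4 vs 15: take 4 from left. Merged: [1, 3, 4]
Compare 9 vs 15: take 9 from left. Merged: [1, 3, 4, 9]
Compare 10 vs 15: take 10 from left. Merged: [1, 3, 4, 9, 10]
Append remaining from right: [15]. Merged: [1, 3, 4, 9, 10, 15]

Final merged array: [1, 3, 4, 9, 10, 15]
Total comparisons: 5

The merged array is [1, 3, 4, 9, 10, 15], requiring 5 comparisons. The merge step runs in O(n) time where n is the total number of elements.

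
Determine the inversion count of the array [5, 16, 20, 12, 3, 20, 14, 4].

Finding inversions in [5, 16, 20, 12, 3, 20, 14, 4]:

(0, 4): arr[0]=5 > arr[4]=3
(0, 7): arr[0]=5 > arr[7]=4
(1, 3): arr[1]=16 > arr[3]=12
(1, 4): arr[1]=16 > arr[4]=3
(1, 6): arr[1]=16 > arr[6]=14
(1, 7): arr[1]=16 > arr[7]=4
(2, 3): arr[2]=20 > arr[3]=12
(2, 4): arr[2]=20 > arr[4]=3
(2, 6): arr[2]=20 > arr[6]=14
(2, 7): arr[2]=20 > arr[7]=4
(3, 4): arr[3]=12 > arr[4]=3
(3, 7): arr[3]=12 > arr[7]=4
(5, 6): arr[5]=20 > arr[6]=14
(5, 7): arr[5]=20 > arr[7]=4
(6, 7): arr[6]=14 > arr[7]=4

Total inversions: 15

The array has 15 inversion(s): (0,4), (0,7), (1,3), (1,4), (1,6), (1,7), (2,3), (2,4), (2,6), (2,7), (3,4), (3,7), (5,6), (5,7), (6,7). Each pair (i,j) satisfies i < j and arr[i] > arr[j].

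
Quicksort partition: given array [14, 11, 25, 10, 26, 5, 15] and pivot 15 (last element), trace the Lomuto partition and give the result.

Lomuto partition with pivot = 15:

Initial array: [14, 11, 25, 10, 26, 5, 15]

arr[0]=14 <= 15: swap with position 0, array becomes [14, 11, 25, 10, 26, 5, 15]
arr[1]=11 <= 15: swap with position 1, array becomes [14, 11, 25, 10, 26, 5, 15]
arr[2]=25 > 15: no swap
arr[3]=10 <= 15: swap with position 2, array becomes [14, 11, 10, 25, 26, 5, 15]
arr[4]=26 > 15: no swap
arr[5]=5 <= 15: swap with position 3, array becomes [14, 11, 10, 5, 26, 25, 15]

Place pivot at position 4: [14, 11, 10, 5, 15, 25, 26]
Pivot position: 4

After partitioning with pivot 15, the array becomes [14, 11, 10, 5, 15, 25, 26]. The pivot is placed at index 4. All elements to the left of the pivot are <= 15, and all elements to the right are > 15.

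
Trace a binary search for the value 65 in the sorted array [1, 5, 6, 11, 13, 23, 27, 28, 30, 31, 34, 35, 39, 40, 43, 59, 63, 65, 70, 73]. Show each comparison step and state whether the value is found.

Binary search for 65 in [1, 5, 6, 11, 13, 23, 27, 28, 30, 31, 34, 35, 39, 40, 43, 59, 63, 65, 70, 73]:

lo=0, hi=19, mid=9, arr[mid]=31 -> 31 < 65, search right half
lo=10, hi=19, mid=14, arr[mid]=43 -> 43 < 65, search right half
lo=15, hi=19, mid=17, arr[mid]=65 -> Found target at index 17!

Binary search finds 65 at index 17 after 3 comparisons. The search repeatedly halves the search space by comparing with the middle element.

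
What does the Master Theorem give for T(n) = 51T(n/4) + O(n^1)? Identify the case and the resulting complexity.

Master Theorem for T(n) = 51T(n/4) + O(n^1):

a = 51, b = 4, c = 1
log_b(a) = log_4(51) = 2.8362

Case 1: c = 1 < log_4(51) = 2.8362
T(n) = O(n^(log_4 51))

For T(n) = 51T(n/4) + O(n^1): log_4(51) = 2.8362. This is Case 1 of the Master Theorem (c < log_b(a), work dominated by leaves), giving O(n^(log_4 51)).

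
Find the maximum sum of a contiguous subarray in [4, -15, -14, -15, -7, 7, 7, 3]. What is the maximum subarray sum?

Using Kadane's algorithm on [4, -15, -14, -15, -7, 7, 7, 3]:

Scanning through the array:
Position 1 (value -15): max_ending_here = -11, max_so_far = 4
Position 2 (value -14): max_ending_here = -14, max_so_far = 4
Position 3 (value -15): max_ending_here = -15, max_so_far = 4
Position 4 (value -7): max_ending_here = -7, max_so_far = 4
Position 5 (value 7): max_ending_here = 7, max_so_far = 7
Position 6 (value 7): max_ending_here = 14, max_so_far = 14
Position 7 (value 3): max_ending_here = 17, max_so_far = 17

Maximum subarray: [7, 7, 3]
Maximum sum: 17

The maximum subarray is [7, 7, 3] with sum 17. This subarray runs from index 5 to index 7.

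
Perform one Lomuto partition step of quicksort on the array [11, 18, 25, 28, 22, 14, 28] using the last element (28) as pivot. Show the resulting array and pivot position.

Lomuto partition with pivot = 28:

Initial array: [11, 18, 25, 28, 22, 14, 28]

arr[0]=11 <= 28: swap with position 0, array becomes [11, 18, 25, 28, 22, 14, 28]
arr[1]=18 <= 28: swap with position 1, array becomes [11, 18, 25, 28, 22, 14, 28]
arr[2]=25 <= 28: swap with position 2, array becomes [11, 18, 25, 28, 22, 14, 28]
arr[3]=28 <= 28: swap with position 3, array becomes [11, 18, 25, 28, 22, 14, 28]
arr[4]=22 <= 28: swap with position 4, array becomes [11, 18, 25, 28, 22, 14, 28]
arr[5]=14 <= 28: swap with position 5, array becomes [11, 18, 25, 28, 22, 14, 28]

Place pivot at position 6: [11, 18, 25, 28, 22, 14, 28]
Pivot position: 6

After partitioning with pivot 28, the array becomes [11, 18, 25, 28, 22, 14, 28]. The pivot is placed at index 6. All elements to the left of the pivot are <= 28, and all elements to the right are > 28.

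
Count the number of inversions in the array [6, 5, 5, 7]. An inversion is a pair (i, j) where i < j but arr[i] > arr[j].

Finding inversions in [6, 5, 5, 7]:

(0, 1): arr[0]=6 > arr[1]=5
(0, 2): arr[0]=6 > arr[2]=5

Total inversions: 2

The array has 2 inversion(s): (0,1), (0,2). Each pair (i,j) satisfies i < j and arr[i] > arr[j].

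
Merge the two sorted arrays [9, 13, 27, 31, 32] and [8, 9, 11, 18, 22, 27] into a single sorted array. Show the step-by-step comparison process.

Merging process:

Compare 9 vs 8: take 8 from right. Merged: [8]
Compare 9 vs 9: take 9 from left. Merged: [8, 9]
Compare 13 vs 9: take 9 from right. Merged: [8, 9, 9]
Compare 13 vs 11: take 11 from right. Merged: [8, 9, 9, 11]
Compare 13 vs 18: take 13 from left. Merged: [8, 9, 9, 11, 13]
Compare 27 vs 18: take 18 from right. Merged: [8, 9, 9, 11, 13, 18]
Compare 27 vs 22: take 22 from right. Merged: [8, 9, 9, 11, 13, 18, 22]
Compare 27 vs 27: take 27 from left. Merged: [8, 9, 9, 11, 13, 18, 22, 27]
Compare 31 vs 27: take 27 from right. Merged: [8, 9, 9, 11, 13, 18, 22, 27, 27]
Append remaining from left: [31, 32]. Merged: [8, 9, 9, 11, 13, 18, 22, 27, 27, 31, 32]

Final merged array: [8, 9, 9, 11, 13, 18, 22, 27, 27, 31, 32]
Total comparisons: 9

The merged array is [8, 9, 9, 11, 13, 18, 22, 27, 27, 31, 32], requiring 9 comparisons. The merge step runs in O(n) time where n is the total number of elements.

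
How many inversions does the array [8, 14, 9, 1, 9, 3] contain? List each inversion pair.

Finding inversions in [8, 14, 9, 1, 9, 3]:

(0, 3): arr[0]=8 > arr[3]=1
(0, 5): arr[0]=8 > arr[5]=3
(1, 2): arr[1]=14 > arr[2]=9
(1, 3): arr[1]=14 > arr[3]=1
(1, 4): arr[1]=14 > arr[4]=9
(1, 5): arr[1]=14 > arr[5]=3
(2, 3): arr[2]=9 > arr[3]=1
(2, 5): arr[2]=9 > arr[5]=3
(4, 5): arr[4]=9 > arr[5]=3

Total inversions: 9

The array has 9 inversion(s): (0,3), (0,5), (1,2), (1,3), (1,4), (1,5), (2,3), (2,5), (4,5). Each pair (i,j) satisfies i < j and arr[i] > arr[j].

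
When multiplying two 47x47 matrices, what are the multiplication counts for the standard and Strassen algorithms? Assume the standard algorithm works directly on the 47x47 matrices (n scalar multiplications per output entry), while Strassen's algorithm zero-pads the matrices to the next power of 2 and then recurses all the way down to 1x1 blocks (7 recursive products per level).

Matrix multiplication for 47x47 matrices:

Strassen's algorithm requires power-of-2 dimensions. Pad 47x47 to 64x64 (next power of 2).

Standard algorithm: 47^3 = 103823 multiplications
Strassen's algorithm: 7^(log2(64)) = 7^6 = 117649 multiplications
Difference: 103823 - 117649 = -13826 (Strassen uses MORE here due to padding overhead — for small or just-over-power-of-2 n, padding can outweigh the per-level savings)

Standard: 103823 multiplications (47^3). Strassen: 117649 multiplications (7^6, after padding to 64x64). Strassen reduces 8 recursive multiplications to 7 at each level.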